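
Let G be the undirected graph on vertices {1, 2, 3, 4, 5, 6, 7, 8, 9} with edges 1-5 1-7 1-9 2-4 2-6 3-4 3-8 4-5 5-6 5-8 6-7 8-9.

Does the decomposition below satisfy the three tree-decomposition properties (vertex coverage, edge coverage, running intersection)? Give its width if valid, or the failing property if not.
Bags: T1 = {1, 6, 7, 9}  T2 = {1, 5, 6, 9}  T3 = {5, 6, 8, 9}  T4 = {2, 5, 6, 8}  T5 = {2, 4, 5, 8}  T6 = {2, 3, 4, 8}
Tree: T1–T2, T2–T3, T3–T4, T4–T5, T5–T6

Checking the three conditions: (i) the bags cover all of {1, 2, 3, 4, 5, 6, 7, 8, 9}; (ii) for each edge, some bag contains both endpoints; (iii) the bags containing any fixed vertex form a subtree. All hold, so the decomposition is valid with width 4 − 1 = 3.

Yes; width 3.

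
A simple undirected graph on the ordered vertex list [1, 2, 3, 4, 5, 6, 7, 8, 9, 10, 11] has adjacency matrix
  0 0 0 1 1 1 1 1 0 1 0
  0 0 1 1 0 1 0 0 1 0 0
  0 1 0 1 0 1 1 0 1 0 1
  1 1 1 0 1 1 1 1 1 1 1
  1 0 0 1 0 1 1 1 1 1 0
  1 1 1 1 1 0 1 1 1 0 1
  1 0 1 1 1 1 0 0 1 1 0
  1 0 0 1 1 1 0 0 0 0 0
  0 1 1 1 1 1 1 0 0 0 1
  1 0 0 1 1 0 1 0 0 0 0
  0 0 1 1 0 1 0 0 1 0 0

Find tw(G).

4

A width-4 tree decomposition is:
Bags: B1 = {4, 5, 6, 7, 9}  B2 = {3, 4, 6, 7, 9}  B3 = {1, 4, 5, 6, 7}  B4 = {3, 4, 6, 9, 11}  B5 = {1, 4, 5, 6, 8}  B6 = {2, 3, 4, 6, 9}  B7 = {1, 4, 5, 7, 10}
Tree: B1–B2, B1–B3, B2–B4, B3–B5, B2–B6, B3–B7
Each bag holds 5 vertices, so the decomposition has width 4, which upper-bounds the treewidth. For the lower bound, the 5 vertices {1, 4, 5, 7, 10} are pairwise adjacent, and any tree decomposition puts a clique entirely inside one bag — forcing width ≥ 4. Hence tw(G) = 4 exactly.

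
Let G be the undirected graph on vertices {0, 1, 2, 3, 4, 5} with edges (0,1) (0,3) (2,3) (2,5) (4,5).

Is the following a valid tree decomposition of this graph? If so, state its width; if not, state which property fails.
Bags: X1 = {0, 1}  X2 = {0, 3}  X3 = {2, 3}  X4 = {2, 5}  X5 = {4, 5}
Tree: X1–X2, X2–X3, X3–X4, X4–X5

Vertex coverage: the bags together contain {0, 1, 2, 3, 4, 5}, the full vertex set. Edge coverage: each edge of G has both endpoints in at least one bag. Running intersection: for every vertex, the bags containing it form a connected subtree. All three properties hold, so this is a valid tree decomposition of width max|bag| − 1 = 1, and hence tw(G) ≤ 1.

Yes; width 1.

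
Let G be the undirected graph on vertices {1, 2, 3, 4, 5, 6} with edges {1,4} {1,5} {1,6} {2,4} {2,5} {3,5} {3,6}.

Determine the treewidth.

A width-2 tree decomposition is:
Bags: B1 = {1, 2, 4}  B2 = {1, 2, 5}  B3 = {1, 5, 6}  B4 = {3, 5, 6}
Tree: B1–B2, B2–B3, B3–B4
The largest bag has 3 vertices, giving width 2; this decomposition certifies tw(G) ≤ 2. The edges 4–2–5–1–4 form a cycle, so G is not a tree and its treewidth is at least 2. Hence tw(G) = 2 exactly.

2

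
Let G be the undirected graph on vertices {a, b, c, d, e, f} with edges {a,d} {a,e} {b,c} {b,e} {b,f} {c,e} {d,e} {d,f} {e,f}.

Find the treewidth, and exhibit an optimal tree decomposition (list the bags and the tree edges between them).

Treewidth 2.
One such decomposition:
Bags: B1 = {d, e, f}  B2 = {b, e, f}  B3 = {b, c, e}  B4 = {a, d, e}
Tree: B1–B2, B2–B3, B1–B4

Every bag has size at most 3, so the width is 3 − 1 = 2 and tw(G) ≤ 2. Conversely, {a, d, e} is a clique of size 3, and the vertices of any clique must share a bag in every tree decomposition; so some bag has ≥ 3 vertices and tw(G) ≥ 2. The upper and lower bounds meet at 2, so that is the treewidth.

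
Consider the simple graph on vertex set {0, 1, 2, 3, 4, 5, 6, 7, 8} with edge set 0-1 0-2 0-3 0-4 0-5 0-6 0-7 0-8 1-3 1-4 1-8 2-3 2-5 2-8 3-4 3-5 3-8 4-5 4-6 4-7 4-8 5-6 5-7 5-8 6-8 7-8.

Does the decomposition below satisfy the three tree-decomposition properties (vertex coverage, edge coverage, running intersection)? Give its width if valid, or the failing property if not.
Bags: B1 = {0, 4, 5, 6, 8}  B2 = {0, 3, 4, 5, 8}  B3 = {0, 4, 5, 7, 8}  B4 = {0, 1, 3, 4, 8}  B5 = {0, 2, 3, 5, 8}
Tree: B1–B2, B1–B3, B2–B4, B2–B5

Every vertex of G appears in some bag (union = {0, 1, 2, 3, 4, 5, 6, 7, 8}); every edge is covered by a bag; and for each vertex v the set of bags containing v is connected in the bag tree. The decomposition is therefore valid. The largest bag has 5 vertices, so the width is 4.

Yes; width 4.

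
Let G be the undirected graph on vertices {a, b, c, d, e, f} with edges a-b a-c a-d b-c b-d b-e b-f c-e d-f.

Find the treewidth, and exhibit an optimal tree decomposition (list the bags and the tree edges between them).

Treewidth 2.
One optimal decomposition is:
Bags: B1 = {b, d, f}  B2 = {a, b, d}  B3 = {a, b, c}  B4 = {b, c, e}
Tree: B1–B2, B2–B3, B3–B4

The largest bag has 3 vertices, giving width 2; this decomposition certifies tw(G) ≤ 2. Conversely, {a, b, d} is a clique of size 3, and the vertices of any clique must share a bag in every tree decomposition; so some bag has ≥ 3 vertices and tw(G) ≥ 2. Hence tw(G) = 2 exactly.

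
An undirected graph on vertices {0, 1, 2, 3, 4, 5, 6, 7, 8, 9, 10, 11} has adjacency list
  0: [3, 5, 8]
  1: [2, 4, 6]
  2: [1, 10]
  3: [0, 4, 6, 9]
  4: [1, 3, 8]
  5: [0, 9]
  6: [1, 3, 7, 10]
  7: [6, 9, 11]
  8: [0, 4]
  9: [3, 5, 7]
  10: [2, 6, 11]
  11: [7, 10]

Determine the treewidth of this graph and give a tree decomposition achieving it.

Treewidth 3.
One optimal decomposition is:
Bags: B1 = {0, 4, 5, 8}  B2 = {0, 3, 4, 5}  B3 = {3, 4, 5, 9}  B4 = {1, 3, 4, 9}  B5 = {1, 3, 6, 9}  B6 = {1, 6, 7, 9}  B7 = {1, 2, 6, 7}  B8 = {2, 6, 7, 10}  B9 = {2, 7, 10, 11}
Tree: B1–B2, B2–B3, B3–B4, B4–B5, B5–B6, B6–B7, B7–B8, B8–B9

Each bag holds 4 vertices, so the decomposition has width 3, which upper-bounds the treewidth. For the lower bound: the 4 vertex sets {0,5,8}, {4}, {3}, {1,6,7,9} are disjoint, each induces a connected subgraph, and every pair is joined by at least one edge of G. Contracting each set to a single vertex therefore yields K_{4} as a minor, and since treewidth is minor-monotone, tw(G) ≥ tw(K_{4}) = 3. The upper and lower bounds meet at 3, so that is the treewidth.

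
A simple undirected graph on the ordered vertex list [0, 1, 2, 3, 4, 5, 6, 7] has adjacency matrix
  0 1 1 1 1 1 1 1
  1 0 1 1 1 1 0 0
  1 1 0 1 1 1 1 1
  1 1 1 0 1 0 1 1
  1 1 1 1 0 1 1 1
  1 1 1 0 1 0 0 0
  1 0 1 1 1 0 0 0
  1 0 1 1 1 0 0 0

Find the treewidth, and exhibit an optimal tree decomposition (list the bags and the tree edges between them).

Each bag holds 5 vertices, so the decomposition has width 4, which upper-bounds the treewidth. Conversely, {0, 1, 2, 3, 4} is a clique of size 5, and the vertices of any clique must share a bag in every tree decomposition; so some bag has ≥ 5 vertices and tw(G) ≥ 4. Combining the bounds, tw(G) = 4.

Treewidth 4.
One such decomposition:
Bags: B1 = {0, 1, 2, 3, 4}  B2 = {0, 1, 2, 4, 5}  B3 = {0, 2, 3, 4, 7}  B4 = {0, 2, 3, 4, 6}
Tree: B1–B2, B1–B3, B3–B4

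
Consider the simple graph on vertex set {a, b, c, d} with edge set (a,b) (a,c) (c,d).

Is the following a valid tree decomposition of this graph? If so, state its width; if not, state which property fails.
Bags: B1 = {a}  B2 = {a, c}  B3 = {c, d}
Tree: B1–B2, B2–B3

A tree decomposition must satisfy three properties: every vertex lies in some bag; for every edge, both endpoints lie together in some bag; and for every vertex, the bags containing it form a connected subtree. Here vertex b appears in no bag, so the decomposition is invalid.

No — vertex b appears in no bag.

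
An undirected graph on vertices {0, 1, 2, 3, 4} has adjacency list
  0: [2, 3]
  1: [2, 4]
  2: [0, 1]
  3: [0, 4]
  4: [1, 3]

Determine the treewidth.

2

A width-2 tree decomposition is:
Bags: B1 = {0, 3, 4}  B2 = {0, 2, 4}  B3 = {1, 2, 4}
Tree: B1–B2, B2–B3
Every bag has size at most 3, so the width is 3 − 1 = 2 and tw(G) ≤ 2. For the lower bound, G contains the cycle 4–3–0–2–1–4, so G is not a forest; only forests have treewidth ≤ 1, hence tw(G) ≥ 2. The upper and lower bounds meet at 2, so that is the treewidth.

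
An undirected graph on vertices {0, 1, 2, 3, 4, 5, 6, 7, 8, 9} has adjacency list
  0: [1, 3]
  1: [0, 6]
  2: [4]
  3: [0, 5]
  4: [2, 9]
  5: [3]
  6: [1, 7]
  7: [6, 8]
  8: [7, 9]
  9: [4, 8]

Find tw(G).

1

A width-1 tree decomposition is:
Bags: B1 = {3, 5}  B2 = {0, 3}  B3 = {0, 1}  B4 = {1, 6}  B5 = {6, 7}  B6 = {7, 8}  B7 = {8, 9}  B8 = {4, 9}  B9 = {2, 4}
Tree: B1–B2, B2–B3, B3–B4, B4–B5, B5–B6, B6–B7, B7–B8, B8–B9
Each bag holds 2 vertices, so the decomposition has width 1, which upper-bounds the treewidth. Since G has at least one edge (e.g. 5–3), it is not an edgeless graph, so tw(G) ≥ 1. Combining the bounds, tw(G) = 1.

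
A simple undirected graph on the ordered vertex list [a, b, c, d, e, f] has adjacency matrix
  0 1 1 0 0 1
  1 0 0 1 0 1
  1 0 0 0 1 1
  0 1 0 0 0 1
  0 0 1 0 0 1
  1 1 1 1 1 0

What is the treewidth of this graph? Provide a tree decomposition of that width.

Treewidth 2.
Bags: B1 = {a, c, f}  B2 = {c, e, f}  B3 = {a, b, f}  B4 = {b, d, f}
Tree: B1–B2, B1–B3, B3–B4

Each bag holds 3 vertices, so the decomposition has width 2, which upper-bounds the treewidth. Conversely, {c, e, f} is a clique of size 3, and the vertices of any clique must share a bag in every tree decomposition; so some bag has ≥ 3 vertices and tw(G) ≥ 2. Hence tw(G) = 2 exactly.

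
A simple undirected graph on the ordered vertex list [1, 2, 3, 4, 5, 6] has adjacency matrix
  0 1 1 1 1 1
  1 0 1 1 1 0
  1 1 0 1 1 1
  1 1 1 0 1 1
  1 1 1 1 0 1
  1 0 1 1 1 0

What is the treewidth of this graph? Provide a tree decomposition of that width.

The largest bag has 5 vertices, giving width 4; this decomposition certifies tw(G) ≤ 4. Conversely, {1, 2, 3, 4, 5} is a clique of size 5, and the vertices of any clique must share a bag in every tree decomposition; so some bag has ≥ 5 vertices and tw(G) ≥ 4. Combining the bounds, tw(G) = 4.

Treewidth 4.
One such decomposition:
Bags: B1 = {1, 3, 4, 5, 6}  B2 = {1, 2, 3, 4, 5}
Tree: B1–B2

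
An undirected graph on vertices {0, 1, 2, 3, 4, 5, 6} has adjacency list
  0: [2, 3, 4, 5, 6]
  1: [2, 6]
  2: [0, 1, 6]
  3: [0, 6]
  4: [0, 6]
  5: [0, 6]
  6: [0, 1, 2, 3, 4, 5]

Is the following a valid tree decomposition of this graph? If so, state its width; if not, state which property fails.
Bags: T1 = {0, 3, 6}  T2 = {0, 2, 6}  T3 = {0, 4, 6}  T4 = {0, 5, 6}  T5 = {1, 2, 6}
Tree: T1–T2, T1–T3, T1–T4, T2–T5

Vertex coverage: the bags together contain {0, 1, 2, 3, 4, 5, 6}, the full vertex set. Edge coverage: each edge of G has both endpoints in at least one bag. Running intersection: for every vertex, the bags containing it form a connected subtree. All three properties hold, so this is a valid tree decomposition of width max|bag| − 1 = 2, and hence tw(G) ≤ 2.

Yes; width 2.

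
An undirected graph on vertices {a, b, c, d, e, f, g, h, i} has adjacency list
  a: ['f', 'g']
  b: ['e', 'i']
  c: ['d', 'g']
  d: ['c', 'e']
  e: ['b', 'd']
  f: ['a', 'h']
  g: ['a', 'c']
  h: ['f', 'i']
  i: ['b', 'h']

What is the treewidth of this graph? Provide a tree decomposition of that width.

Every bag has size at most 3, so the width is 3 − 1 = 2 and tw(G) ≤ 2. For the lower bound, G contains the cycle g–c–d–e–b–i–h–f–a–g, so G is not a forest; only forests have treewidth ≤ 1, hence tw(G) ≥ 2. The upper and lower bounds meet at 2, so that is the treewidth.

Treewidth 2.
One such decomposition:
Bags: B1 = {c, d, g}  B2 = {d, e, g}  B3 = {b, e, g}  B4 = {b, g, i}  B5 = {g, h, i}  B6 = {f, g, h}  B7 = {a, f, g}
Tree: B1–B2, B2–B3, B3–B4, B4–B5, B5–B6, B6–B7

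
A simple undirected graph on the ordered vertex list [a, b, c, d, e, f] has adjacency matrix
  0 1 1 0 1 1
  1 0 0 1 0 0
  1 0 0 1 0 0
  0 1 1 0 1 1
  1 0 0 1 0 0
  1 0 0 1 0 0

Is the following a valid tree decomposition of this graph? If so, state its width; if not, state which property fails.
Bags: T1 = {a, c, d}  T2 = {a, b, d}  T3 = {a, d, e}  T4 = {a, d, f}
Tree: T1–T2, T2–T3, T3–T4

Yes; width 2.

Checking the three conditions: (i) the bags cover all of {a, b, c, d, e, f}; (ii) for each edge, some bag contains both endpoints; (iii) the bags containing any fixed vertex form a subtree. All hold, so the decomposition is valid with width 3 − 1 = 2.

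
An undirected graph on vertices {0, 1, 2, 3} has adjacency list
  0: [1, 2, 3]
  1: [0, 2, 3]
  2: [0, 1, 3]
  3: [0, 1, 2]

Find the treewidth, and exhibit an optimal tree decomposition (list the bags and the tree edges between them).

With just one bag of size 4, the width is 4 − 1 = 3, so tw(G) ≤ 3. For the lower bound, the 4 vertices {0, 1, 2, 3} are pairwise adjacent, and any tree decomposition puts a clique entirely inside one bag — forcing width ≥ 3. Combining the bounds, tw(G) = 3.

Treewidth 3.
One optimal decomposition is:
Bags: B1 = {0, 1, 2, 3}
Tree: (single bag)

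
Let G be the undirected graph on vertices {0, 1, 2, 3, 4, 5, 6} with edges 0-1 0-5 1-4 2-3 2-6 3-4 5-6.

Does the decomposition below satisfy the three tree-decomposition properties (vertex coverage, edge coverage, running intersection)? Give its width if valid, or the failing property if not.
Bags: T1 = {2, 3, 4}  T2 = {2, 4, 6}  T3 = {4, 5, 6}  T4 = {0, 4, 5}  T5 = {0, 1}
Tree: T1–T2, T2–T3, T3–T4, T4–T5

No — edge (4,1) lies in no bag.

A tree decomposition must satisfy three properties: every vertex lies in some bag; for every edge, both endpoints lie together in some bag; and for every vertex, the bags containing it form a connected subtree. Here edge (4,1) lies in no bag, so the decomposition is invalid.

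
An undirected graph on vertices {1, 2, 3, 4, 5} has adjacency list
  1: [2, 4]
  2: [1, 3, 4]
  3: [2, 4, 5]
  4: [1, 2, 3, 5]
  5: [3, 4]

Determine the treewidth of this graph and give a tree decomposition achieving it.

The largest bag has 3 vertices, giving width 2; this decomposition certifies tw(G) ≤ 2. On the other hand G contains the 3-clique {1, 2, 4}. A clique must lie in a single bag of any decomposition, so no decomposition can have width below 2. Hence tw(G) = 2 exactly.

Treewidth 2.
One optimal decomposition is:
Bags: B1 = {2, 3, 4}  B2 = {1, 2, 4}  B3 = {3, 4, 5}
Tree: B1–B2, B1–B3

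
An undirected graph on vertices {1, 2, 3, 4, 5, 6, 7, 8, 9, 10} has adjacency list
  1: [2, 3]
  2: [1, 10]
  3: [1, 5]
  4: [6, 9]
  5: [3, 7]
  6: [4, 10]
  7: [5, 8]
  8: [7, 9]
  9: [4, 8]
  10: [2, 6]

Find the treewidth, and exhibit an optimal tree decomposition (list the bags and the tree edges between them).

Treewidth 2.
One such decomposition:
Bags: B1 = {5, 7, 8}  B2 = {3, 5, 8}  B3 = {1, 3, 8}  B4 = {1, 2, 8}  B5 = {2, 8, 10}  B6 = {6, 8, 10}  B7 = {4, 6, 8}  B8 = {4, 8, 9}
Tree: B1–B2, B2–B3, B3–B4, B4–B5, B5–B6, B6–B7, B7–B8

The largest bag has 3 vertices, giving width 2; this decomposition certifies tw(G) ≤ 2. Since 8–7–5–3–1–2–10–6–4–9–8 is a cycle in G, G is not acyclic. Forests are exactly the graphs of treewidth ≤ 1, so tw(G) ≥ 2. The upper and lower bounds meet at 2, so that is the treewidth.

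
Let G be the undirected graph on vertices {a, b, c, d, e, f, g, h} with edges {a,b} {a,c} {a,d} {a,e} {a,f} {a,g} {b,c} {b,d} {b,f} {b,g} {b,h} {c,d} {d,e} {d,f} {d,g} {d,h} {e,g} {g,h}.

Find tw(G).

3

A width-3 tree decomposition is:
Bags: B1 = {a, b, d, g}  B2 = {a, b, d, f}  B3 = {b, d, g, h}  B4 = {a, b, c, d}  B5 = {a, d, e, g}
Tree: B1–B2, B1–B3, B1–B4, B1–B5
Every bag has size at most 4, so the width is 4 − 1 = 3 and tw(G) ≤ 3. Conversely, {a, d, e, g} is a clique of size 4, and the vertices of any clique must share a bag in every tree decomposition; so some bag has ≥ 4 vertices and tw(G) ≥ 3. The upper and lower bounds meet at 3, so that is the treewidth.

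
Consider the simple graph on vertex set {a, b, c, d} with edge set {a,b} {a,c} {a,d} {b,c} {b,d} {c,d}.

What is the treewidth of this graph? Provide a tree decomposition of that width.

Treewidth 3.
One such decomposition:
Bags: B1 = {a, b, c, d}
Tree: (single bag)

With just one bag of size 4, the width is 4 − 1 = 3, so tw(G) ≤ 3. On the other hand G contains the 4-clique {a, b, c, d}. A clique must lie in a single bag of any decomposition, so no decomposition can have width below 3. Combining the bounds, tw(G) = 3.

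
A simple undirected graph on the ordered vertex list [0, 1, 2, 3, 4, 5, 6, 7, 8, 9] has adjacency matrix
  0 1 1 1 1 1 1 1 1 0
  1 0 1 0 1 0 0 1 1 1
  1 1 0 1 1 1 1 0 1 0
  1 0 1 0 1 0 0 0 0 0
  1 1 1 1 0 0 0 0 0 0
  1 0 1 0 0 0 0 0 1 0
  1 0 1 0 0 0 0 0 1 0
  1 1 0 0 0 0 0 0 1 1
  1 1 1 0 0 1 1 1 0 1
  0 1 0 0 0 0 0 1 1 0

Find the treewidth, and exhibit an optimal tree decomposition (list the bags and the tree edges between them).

Treewidth 3.
One optimal decomposition is:
Bags: B1 = {0, 1, 2, 8}  B2 = {0, 1, 2, 4}  B3 = {0, 2, 3, 4}  B4 = {0, 1, 7, 8}  B5 = {1, 7, 8, 9}  B6 = {0, 2, 6, 8}  B7 = {0, 2, 5, 8}
Tree: B1–B2, B2–B3, B1–B4, B4–B5, B1–B6, B1–B7

Each bag holds 4 vertices, so the decomposition has width 3, which upper-bounds the treewidth. On the other hand G contains the 4-clique {0, 1, 2, 8}. A clique must lie in a single bag of any decomposition, so no decomposition can have width below 3. Combining the bounds, tw(G) = 3.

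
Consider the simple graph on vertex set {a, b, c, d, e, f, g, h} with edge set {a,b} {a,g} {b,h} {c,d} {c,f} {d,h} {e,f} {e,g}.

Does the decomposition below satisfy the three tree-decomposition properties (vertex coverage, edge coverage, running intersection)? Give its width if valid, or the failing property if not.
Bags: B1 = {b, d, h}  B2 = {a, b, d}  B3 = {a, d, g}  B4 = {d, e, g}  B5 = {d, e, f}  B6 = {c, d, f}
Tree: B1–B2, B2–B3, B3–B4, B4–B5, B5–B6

Checking the three conditions: (i) the bags cover all of {a, b, c, d, e, f, g, h}; (ii) for each edge, some bag contains both endpoints; (iii) the bags containing any fixed vertex form a subtree. All hold, so the decomposition is valid with width 3 − 1 = 2.

Yes; width 2.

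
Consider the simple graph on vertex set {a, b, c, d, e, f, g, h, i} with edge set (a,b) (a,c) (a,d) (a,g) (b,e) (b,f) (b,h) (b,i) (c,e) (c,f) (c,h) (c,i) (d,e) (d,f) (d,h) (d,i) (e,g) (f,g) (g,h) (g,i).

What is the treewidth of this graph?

4

A width-4 tree decomposition is:
Bags: B1 = {b, c, d, g, i}  B2 = {b, c, d, g, h}  B3 = {b, c, d, f, g}  B4 = {a, b, c, d, g}  B5 = {b, c, d, e, g}
Tree: B1–B2, B2–B3, B3–B4, B4–B5
The largest bag has 5 vertices, giving width 4; this decomposition certifies tw(G) ≤ 4. For the lower bound: the 5 vertex sets {d,i}, {g,h}, {c,f}, {b}, {a} are disjoint, each induces a connected subgraph, and every pair is joined by at least one edge of G. Contracting each set to a single vertex therefore yields K_{5} as a minor, and since treewidth is minor-monotone, tw(G) ≥ tw(K_{5}) = 4. Therefore the treewidth is 4.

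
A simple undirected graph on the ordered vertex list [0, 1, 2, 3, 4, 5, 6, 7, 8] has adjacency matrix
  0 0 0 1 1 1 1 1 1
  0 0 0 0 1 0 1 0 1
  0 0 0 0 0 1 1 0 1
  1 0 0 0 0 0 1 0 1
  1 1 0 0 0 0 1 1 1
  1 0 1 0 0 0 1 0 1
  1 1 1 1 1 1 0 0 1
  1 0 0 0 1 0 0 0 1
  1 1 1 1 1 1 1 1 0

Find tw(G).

3

A width-3 tree decomposition is:
Bags: B1 = {0, 5, 6, 8}  B2 = {0, 4, 6, 8}  B3 = {0, 3, 6, 8}  B4 = {2, 5, 6, 8}  B5 = {1, 4, 6, 8}  B6 = {0, 4, 7, 8}
Tree: B1–B2, B1–B3, B1–B4, B2–B5, B2–B6
The largest bag has 4 vertices, giving width 3; this decomposition certifies tw(G) ≤ 3. For the lower bound, the 4 vertices {0, 3, 6, 8} are pairwise adjacent, and any tree decomposition puts a clique entirely inside one bag — forcing width ≥ 3. The upper and lower bounds meet at 3, so that is the treewidth.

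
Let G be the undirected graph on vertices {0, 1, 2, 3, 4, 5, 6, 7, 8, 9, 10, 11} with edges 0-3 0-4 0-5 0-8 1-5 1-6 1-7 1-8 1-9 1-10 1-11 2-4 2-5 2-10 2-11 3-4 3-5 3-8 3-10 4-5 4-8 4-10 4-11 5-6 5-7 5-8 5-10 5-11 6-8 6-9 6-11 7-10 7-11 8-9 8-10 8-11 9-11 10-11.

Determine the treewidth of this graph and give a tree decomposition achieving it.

The largest bag has 5 vertices, giving width 4; this decomposition certifies tw(G) ≤ 4. Conversely, {1, 6, 8, 9, 11} is a clique of size 5, and the vertices of any clique must share a bag in every tree decomposition; so some bag has ≥ 5 vertices and tw(G) ≥ 4. Combining the bounds, tw(G) = 4.

Treewidth 4.
One optimal decomposition is:
Bags: B1 = {2, 4, 5, 10, 11}  B2 = {4, 5, 8, 10, 11}  B3 = {3, 4, 5, 8, 10}  B4 = {1, 5, 8, 10, 11}  B5 = {1, 5, 7, 10, 11}  B6 = {0, 3, 4, 5, 8}  B7 = {1, 5, 6, 8, 11}  B8 = {1, 6, 8, 9, 11}
Tree: B1–B2, B2–B3, B2–B4, B4–B5, B3–B6, B4–B7, B7–B8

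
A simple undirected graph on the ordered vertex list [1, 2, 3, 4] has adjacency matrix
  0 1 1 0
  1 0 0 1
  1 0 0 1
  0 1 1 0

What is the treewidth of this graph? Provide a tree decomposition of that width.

Treewidth 2.
One such decomposition:
Bags: B1 = {2, 3, 4}  B2 = {1, 2, 3}
Tree: B1–B2

Every bag has size at most 3, so the width is 3 − 1 = 2 and tw(G) ≤ 2. The edges 2–4–3–1–2 form a cycle, so G is not a tree and its treewidth is at least 2. Hence tw(G) = 2 exactly.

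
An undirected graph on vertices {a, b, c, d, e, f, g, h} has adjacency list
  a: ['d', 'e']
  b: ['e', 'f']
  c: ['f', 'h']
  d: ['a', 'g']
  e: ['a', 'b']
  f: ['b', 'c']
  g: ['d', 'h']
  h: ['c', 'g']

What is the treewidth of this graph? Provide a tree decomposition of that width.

Each bag holds 3 vertices, so the decomposition has width 2, which upper-bounds the treewidth. The edges e–a–d–g–h–c–f–b–e form a cycle, so G is not a tree and its treewidth is at least 2. Therefore the treewidth is 2.

Treewidth 2.
One such decomposition:
Bags: B1 = {a, d, e}  B2 = {d, e, g}  B3 = {e, g, h}  B4 = {c, e, h}  B5 = {c, e, f}  B6 = {b, e, f}
Tree: B1–B2, B2–B3, B3–B4, B4–B5, B5–B6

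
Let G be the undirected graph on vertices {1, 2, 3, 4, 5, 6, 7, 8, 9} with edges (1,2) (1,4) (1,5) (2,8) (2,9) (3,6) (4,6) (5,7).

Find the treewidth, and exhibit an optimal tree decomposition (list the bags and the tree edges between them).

Treewidth 1.
One such decomposition:
Bags: B1 = {2, 9}  B2 = {1, 2}  B3 = {2, 8}  B4 = {1, 4}  B5 = {4, 6}  B6 = {3, 6}  B7 = {1, 5}  B8 = {5, 7}
Tree: B1–B2, B1–B3, B2–B4, B4–B5, B5–B6, B2–B7, B7–B8

Every bag has size at most 2, so the width is 2 − 1 = 1 and tw(G) ≤ 1. G has an edge, so its treewidth is at least 1. The upper and lower bounds meet at 1, so that is the treewidth.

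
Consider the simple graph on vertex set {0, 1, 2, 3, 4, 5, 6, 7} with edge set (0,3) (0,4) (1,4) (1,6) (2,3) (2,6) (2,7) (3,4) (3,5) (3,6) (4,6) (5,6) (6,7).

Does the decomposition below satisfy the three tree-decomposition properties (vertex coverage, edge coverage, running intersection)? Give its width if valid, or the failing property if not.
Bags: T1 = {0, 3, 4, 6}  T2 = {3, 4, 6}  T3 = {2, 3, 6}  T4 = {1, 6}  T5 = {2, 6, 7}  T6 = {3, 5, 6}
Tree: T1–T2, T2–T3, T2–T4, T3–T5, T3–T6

A tree decomposition must satisfy three properties: every vertex lies in some bag; for every edge, both endpoints lie together in some bag; and for every vertex, the bags containing it form a connected subtree. Here edge (4,1) lies in no bag, so the decomposition is invalid.

No — edge (4,1) lies in no bag.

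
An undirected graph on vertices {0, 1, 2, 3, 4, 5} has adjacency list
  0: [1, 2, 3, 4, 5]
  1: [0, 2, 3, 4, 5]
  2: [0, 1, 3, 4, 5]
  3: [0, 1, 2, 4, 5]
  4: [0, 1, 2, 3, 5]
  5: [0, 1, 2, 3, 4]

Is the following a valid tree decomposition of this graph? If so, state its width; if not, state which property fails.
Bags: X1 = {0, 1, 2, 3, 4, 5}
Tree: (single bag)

Checking the three conditions: (i) the bags cover all of {0, 1, 2, 3, 4, 5}; (ii) for each edge, some bag contains both endpoints; (iii) the bags containing any fixed vertex form a subtree. All hold, so the decomposition is valid with width 6 − 1 = 5.

Yes; width 5.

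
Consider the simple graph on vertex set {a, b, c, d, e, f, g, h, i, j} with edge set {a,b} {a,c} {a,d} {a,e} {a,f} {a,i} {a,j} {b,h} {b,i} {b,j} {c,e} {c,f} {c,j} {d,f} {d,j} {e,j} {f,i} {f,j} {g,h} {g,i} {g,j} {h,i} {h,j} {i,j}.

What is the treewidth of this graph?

3

A width-3 tree decomposition is:
Bags: B1 = {a, b, i, j}  B2 = {a, f, i, j}  B3 = {a, c, f, j}  B4 = {a, c, e, j}  B5 = {b, h, i, j}  B6 = {a, d, f, j}  B7 = {g, h, i, j}
Tree: B1–B2, B2–B3, B3–B4, B1–B5, B3–B6, B5–B7
The largest bag has 4 vertices, giving width 3; this decomposition certifies tw(G) ≤ 3. On the other hand G contains the 4-clique {g, h, i, j}. A clique must lie in a single bag of any decomposition, so no decomposition can have width below 3. Combining the bounds, tw(G) = 3.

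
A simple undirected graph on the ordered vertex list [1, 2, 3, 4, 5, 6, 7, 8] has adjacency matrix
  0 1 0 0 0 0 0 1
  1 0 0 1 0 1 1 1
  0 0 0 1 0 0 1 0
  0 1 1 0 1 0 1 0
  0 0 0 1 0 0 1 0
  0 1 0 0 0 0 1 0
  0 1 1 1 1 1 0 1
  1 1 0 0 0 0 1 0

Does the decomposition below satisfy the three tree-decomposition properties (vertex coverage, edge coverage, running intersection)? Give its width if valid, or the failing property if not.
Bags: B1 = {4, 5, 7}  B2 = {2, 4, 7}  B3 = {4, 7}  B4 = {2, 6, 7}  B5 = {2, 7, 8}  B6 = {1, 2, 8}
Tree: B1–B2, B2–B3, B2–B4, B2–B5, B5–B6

No — vertex 3 appears in no bag.

A tree decomposition must satisfy three properties: every vertex lies in some bag; for every edge, both endpoints lie together in some bag; and for every vertex, the bags containing it form a connected subtree. Here vertex 3 appears in no bag, so the decomposition is invalid.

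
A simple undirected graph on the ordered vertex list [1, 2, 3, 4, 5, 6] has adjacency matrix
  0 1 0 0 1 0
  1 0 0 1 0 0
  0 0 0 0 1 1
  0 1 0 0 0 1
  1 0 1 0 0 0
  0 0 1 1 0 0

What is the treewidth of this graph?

2

A width-2 tree decomposition is:
Bags: B1 = {3, 5, 6}  B2 = {4, 5, 6}  B3 = {2, 4, 5}  B4 = {1, 2, 5}
Tree: B1–B2, B2–B3, B3–B4
The largest bag has 3 vertices, giving width 2; this decomposition certifies tw(G) ≤ 2. For the lower bound, G contains the cycle 5–3–6–4–2–1–5, so G is not a forest; only forests have treewidth ≤ 1, hence tw(G) ≥ 2. Therefore the treewidth is 2.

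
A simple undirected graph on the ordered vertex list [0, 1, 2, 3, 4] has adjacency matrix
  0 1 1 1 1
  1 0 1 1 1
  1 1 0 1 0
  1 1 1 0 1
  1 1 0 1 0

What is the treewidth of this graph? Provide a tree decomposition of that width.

Each bag holds 4 vertices, so the decomposition has width 3, which upper-bounds the treewidth. On the other hand G contains the 4-clique {0, 1, 2, 3}. A clique must lie in a single bag of any decomposition, so no decomposition can have width below 3. Therefore the treewidth is 3.

Treewidth 3.
One such decomposition:
Bags: B1 = {0, 1, 2, 3}  B2 = {0, 1, 3, 4}
Tree: B1–B2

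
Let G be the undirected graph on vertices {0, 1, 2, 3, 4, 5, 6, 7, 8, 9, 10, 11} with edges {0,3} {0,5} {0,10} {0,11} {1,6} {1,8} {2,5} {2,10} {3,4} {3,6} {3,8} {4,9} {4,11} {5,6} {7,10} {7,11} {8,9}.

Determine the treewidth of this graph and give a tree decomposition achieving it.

Treewidth 3.
Bags: B1 = {1, 6, 8, 9}  B2 = {3, 6, 8, 9}  B3 = {3, 4, 6, 9}  B4 = {3, 4, 5, 6}  B5 = {0, 3, 4, 5}  B6 = {0, 4, 5, 11}  B7 = {0, 2, 5, 11}  B8 = {0, 2, 10, 11}  B9 = {2, 7, 10, 11}
Tree: B1–B2, B2–B3, B3–B4, B4–B5, B5–B6, B6–B7, B7–B8, B8–B9

Every bag has size at most 4, so the width is 4 − 1 = 3 and tw(G) ≤ 3. For the lower bound: the 4 vertex sets {1,8,9}, {6}, {3}, {0,4,5,11} are disjoint, each induces a connected subgraph, and every pair is joined by at least one edge of G. Contracting each set to a single vertex therefore yields K_{4} as a minor, and since treewidth is minor-monotone, tw(G) ≥ tw(K_{4}) = 3. Combining the bounds, tw(G) = 3.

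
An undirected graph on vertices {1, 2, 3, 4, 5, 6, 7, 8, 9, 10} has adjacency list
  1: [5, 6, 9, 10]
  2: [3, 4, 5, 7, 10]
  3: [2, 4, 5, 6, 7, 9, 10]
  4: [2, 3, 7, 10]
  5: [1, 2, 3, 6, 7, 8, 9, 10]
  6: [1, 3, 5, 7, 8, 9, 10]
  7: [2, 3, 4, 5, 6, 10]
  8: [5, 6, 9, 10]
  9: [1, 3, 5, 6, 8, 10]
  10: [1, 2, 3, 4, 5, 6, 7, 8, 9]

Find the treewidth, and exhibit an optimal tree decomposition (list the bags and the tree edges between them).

Treewidth 4.
Bags: B1 = {3, 5, 6, 9, 10}  B2 = {1, 5, 6, 9, 10}  B3 = {5, 6, 8, 9, 10}  B4 = {3, 5, 6, 7, 10}  B5 = {2, 3, 5, 7, 10}  B6 = {2, 3, 4, 7, 10}
Tree: B1–B2, B2–B3, B1–B4, B4–B5, B5–B6

Every bag has size at most 5, so the width is 5 − 1 = 4 and tw(G) ≤ 4. For the lower bound, the 5 vertices {2, 3, 4, 7, 10} are pairwise adjacent, and any tree decomposition puts a clique entirely inside one bag — forcing width ≥ 4. The upper and lower bounds meet at 4, so that is the treewidth.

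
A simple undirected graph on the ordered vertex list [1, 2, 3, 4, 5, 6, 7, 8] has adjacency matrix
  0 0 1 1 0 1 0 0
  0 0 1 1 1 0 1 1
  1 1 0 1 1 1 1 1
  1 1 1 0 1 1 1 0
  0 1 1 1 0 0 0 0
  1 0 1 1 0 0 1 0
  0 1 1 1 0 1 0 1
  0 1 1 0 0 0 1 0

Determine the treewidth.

A width-3 tree decomposition is:
Bags: B1 = {3, 4, 6, 7}  B2 = {2, 3, 4, 7}  B3 = {2, 3, 4, 5}  B4 = {2, 3, 7, 8}  B5 = {1, 3, 4, 6}
Tree: B1–B2, B2–B3, B2–B4, B1–B5
Each bag holds 4 vertices, so the decomposition has width 3, which upper-bounds the treewidth. For the lower bound, the 4 vertices {2, 3, 7, 8} are pairwise adjacent, and any tree decomposition puts a clique entirely inside one bag — forcing width ≥ 3. Hence tw(G) = 3 exactly.

3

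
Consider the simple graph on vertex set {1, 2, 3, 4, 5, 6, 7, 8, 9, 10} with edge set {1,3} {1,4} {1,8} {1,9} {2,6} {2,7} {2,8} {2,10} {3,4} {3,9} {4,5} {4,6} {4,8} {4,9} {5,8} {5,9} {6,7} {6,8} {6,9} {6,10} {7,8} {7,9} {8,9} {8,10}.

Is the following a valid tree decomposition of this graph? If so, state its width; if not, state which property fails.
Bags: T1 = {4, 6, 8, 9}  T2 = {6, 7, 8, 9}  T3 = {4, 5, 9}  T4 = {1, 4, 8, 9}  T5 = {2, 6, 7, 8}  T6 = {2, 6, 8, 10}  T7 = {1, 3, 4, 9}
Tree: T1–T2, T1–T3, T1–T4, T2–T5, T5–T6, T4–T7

A tree decomposition must satisfy three properties: every vertex lies in some bag; for every edge, both endpoints lie together in some bag; and for every vertex, the bags containing it form a connected subtree. Here edge (8,5) lies in no bag, so the decomposition is invalid.

No — edge (8,5) lies in no bag.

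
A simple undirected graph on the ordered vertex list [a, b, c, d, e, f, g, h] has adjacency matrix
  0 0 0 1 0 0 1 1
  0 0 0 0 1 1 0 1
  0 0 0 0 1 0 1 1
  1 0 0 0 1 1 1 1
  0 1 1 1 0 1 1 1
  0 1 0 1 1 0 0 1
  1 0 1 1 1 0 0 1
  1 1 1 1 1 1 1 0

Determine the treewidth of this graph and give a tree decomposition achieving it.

Treewidth 3.
One optimal decomposition is:
Bags: B1 = {b, e, f, h}  B2 = {d, e, f, h}  B3 = {d, e, g, h}  B4 = {c, e, g, h}  B5 = {a, d, g, h}
Tree: B1–B2, B2–B3, B3–B4, B3–B5

Every bag has size at most 4, so the width is 4 − 1 = 3 and tw(G) ≤ 3. For the lower bound, the 4 vertices {d, e, g, h} are pairwise adjacent, and any tree decomposition puts a clique entirely inside one bag — forcing width ≥ 3. Therefore the treewidth is 3.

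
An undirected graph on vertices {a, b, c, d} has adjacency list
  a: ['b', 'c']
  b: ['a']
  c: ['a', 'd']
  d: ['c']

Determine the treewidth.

1

A width-1 tree decomposition is:
Bags: B1 = {a, b}  B2 = {a, c}  B3 = {c, d}
Tree: B1–B2, B2–B3
Each bag holds 2 vertices, so the decomposition has width 1, which upper-bounds the treewidth. Any graph with an edge has treewidth ≥ 1, and G has the edge b–a. Hence tw(G) = 1 exactly.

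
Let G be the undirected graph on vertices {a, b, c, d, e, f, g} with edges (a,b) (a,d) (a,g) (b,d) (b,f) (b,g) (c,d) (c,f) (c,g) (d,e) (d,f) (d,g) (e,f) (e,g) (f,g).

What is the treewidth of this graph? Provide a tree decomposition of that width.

The largest bag has 4 vertices, giving width 3; this decomposition certifies tw(G) ≤ 3. On the other hand G contains the 4-clique {a, b, d, g}. A clique must lie in a single bag of any decomposition, so no decomposition can have width below 3. Hence tw(G) = 3 exactly.

Treewidth 3.
One such decomposition:
Bags: B1 = {c, d, f, g}  B2 = {b, d, f, g}  B3 = {a, b, d, g}  B4 = {d, e, f, g}
Tree: B1–B2, B2–B3, B1–B4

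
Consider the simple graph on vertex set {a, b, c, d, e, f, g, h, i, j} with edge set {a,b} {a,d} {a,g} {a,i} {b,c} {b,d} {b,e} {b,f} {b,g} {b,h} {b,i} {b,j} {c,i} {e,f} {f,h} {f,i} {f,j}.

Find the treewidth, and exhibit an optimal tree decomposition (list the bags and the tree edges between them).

The largest bag has 3 vertices, giving width 2; this decomposition certifies tw(G) ≤ 2. Conversely, {a, b, d} is a clique of size 3, and the vertices of any clique must share a bag in every tree decomposition; so some bag has ≥ 3 vertices and tw(G) ≥ 2. Therefore the treewidth is 2.

Treewidth 2.
One optimal decomposition is:
Bags: B1 = {a, b, i}  B2 = {b, f, i}  B3 = {a, b, d}  B4 = {b, e, f}  B5 = {b, f, h}  B6 = {a, b, g}  B7 = {b, f, j}  B8 = {b, c, i}
Tree: B1–B2, B1–B3, B2–B4, B4–B5, B3–B6, B2–B7, B1–B8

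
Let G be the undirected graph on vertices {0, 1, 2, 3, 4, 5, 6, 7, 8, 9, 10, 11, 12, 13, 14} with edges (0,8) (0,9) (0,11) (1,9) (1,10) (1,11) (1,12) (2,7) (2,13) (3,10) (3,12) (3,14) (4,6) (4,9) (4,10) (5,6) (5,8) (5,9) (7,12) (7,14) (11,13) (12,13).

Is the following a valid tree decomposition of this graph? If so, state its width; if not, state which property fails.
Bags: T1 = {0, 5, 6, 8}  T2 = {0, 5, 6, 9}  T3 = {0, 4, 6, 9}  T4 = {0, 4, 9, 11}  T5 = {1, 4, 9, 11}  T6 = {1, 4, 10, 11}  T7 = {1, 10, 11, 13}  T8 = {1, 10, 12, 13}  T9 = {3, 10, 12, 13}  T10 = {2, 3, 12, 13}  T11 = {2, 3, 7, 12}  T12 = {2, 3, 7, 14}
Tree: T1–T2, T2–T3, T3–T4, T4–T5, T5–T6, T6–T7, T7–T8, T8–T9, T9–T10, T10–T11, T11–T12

Yes; width 3.

Checking the three conditions: (i) the bags cover all of {0, 1, 2, 3, 4, 5, 6, 7, 8, 9, 10, 11, 12, 13, 14}; (ii) for each edge, some bag contains both endpoints; (iii) the bags containing any fixed vertex form a subtree. All hold, so the decomposition is valid with width 4 − 1 = 3.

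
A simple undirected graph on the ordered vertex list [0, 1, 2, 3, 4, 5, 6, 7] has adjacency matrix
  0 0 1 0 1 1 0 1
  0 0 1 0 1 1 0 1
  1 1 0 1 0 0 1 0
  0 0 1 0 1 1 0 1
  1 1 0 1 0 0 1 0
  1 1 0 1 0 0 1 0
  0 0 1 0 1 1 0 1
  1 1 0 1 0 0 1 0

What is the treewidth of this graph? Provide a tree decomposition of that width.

The largest bag has 5 vertices, giving width 4; this decomposition certifies tw(G) ≤ 4. For the lower bound: the 5 vertex sets {1,7}, {2,6}, {0,4}, {3}, {5} are disjoint, each induces a connected subgraph, and every pair is joined by at least one edge of G. Contracting each set to a single vertex therefore yields K_{5} as a minor, and since treewidth is minor-monotone, tw(G) ≥ tw(K_{5}) = 4. The upper and lower bounds meet at 4, so that is the treewidth.

Treewidth 4.
One such decomposition:
Bags: B1 = {0, 1, 3, 6, 7}  B2 = {0, 1, 2, 3, 6}  B3 = {0, 1, 3, 4, 6}  B4 = {0, 1, 3, 5, 6}
Tree: B1–B2, B2–B3, B3–B4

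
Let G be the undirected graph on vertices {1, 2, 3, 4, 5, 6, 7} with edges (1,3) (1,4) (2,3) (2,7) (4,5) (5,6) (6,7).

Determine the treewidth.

2

A width-2 tree decomposition is:
Bags: B1 = {2, 3, 7}  B2 = {1, 3, 7}  B3 = {1, 4, 7}  B4 = {4, 5, 7}  B5 = {5, 6, 7}
Tree: B1–B2, B2–B3, B3–B4, B4–B5
Each bag holds 3 vertices, so the decomposition has width 2, which upper-bounds the treewidth. The edges 7–2–3–1–4–5–6–7 form a cycle, so G is not a tree and its treewidth is at least 2. Hence tw(G) = 2 exactly.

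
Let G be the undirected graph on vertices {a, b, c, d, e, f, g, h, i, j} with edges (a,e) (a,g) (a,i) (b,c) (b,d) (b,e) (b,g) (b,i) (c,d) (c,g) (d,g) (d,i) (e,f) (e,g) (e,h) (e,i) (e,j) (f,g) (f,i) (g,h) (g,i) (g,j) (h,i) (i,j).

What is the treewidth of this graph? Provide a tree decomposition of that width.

Treewidth 3.
Bags: B1 = {b, d, g, i}  B2 = {b, e, g, i}  B3 = {e, g, h, i}  B4 = {e, f, g, i}  B5 = {e, g, i, j}  B6 = {b, c, d, g}  B7 = {a, e, g, i}
Tree: B1–B2, B2–B3, B2–B4, B2–B5, B1–B6, B2–B7

Each bag holds 4 vertices, so the decomposition has width 3, which upper-bounds the treewidth. On the other hand G contains the 4-clique {b, c, d, g}. A clique must lie in a single bag of any decomposition, so no decomposition can have width below 3. Hence tw(G) = 3 exactly.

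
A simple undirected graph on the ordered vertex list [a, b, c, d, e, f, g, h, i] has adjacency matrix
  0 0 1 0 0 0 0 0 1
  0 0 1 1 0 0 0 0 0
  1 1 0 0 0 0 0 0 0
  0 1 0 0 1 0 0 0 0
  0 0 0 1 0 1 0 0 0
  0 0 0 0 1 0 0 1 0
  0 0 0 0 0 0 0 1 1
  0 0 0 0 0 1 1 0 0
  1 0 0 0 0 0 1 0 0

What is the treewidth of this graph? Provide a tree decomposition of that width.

Each bag holds 3 vertices, so the decomposition has width 2, which upper-bounds the treewidth. The edges b–c–a–i–g–h–f–e–d–b form a cycle, so G is not a tree and its treewidth is at least 2. Therefore the treewidth is 2.

Treewidth 2.
Bags: B1 = {a, b, c}  B2 = {a, b, i}  B3 = {b, g, i}  B4 = {b, g, h}  B5 = {b, f, h}  B6 = {b, e, f}  B7 = {b, d, e}
Tree: B1–B2, B2–B3, B3–B4, B4–B5, B5–B6, B6–B7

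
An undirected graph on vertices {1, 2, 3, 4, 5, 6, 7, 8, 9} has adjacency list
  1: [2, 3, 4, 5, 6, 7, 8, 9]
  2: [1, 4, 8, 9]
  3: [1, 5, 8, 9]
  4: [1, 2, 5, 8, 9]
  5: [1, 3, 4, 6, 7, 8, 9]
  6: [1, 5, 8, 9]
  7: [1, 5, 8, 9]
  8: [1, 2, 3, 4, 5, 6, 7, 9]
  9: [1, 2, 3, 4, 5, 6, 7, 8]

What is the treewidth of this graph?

A width-4 tree decomposition is:
Bags: B1 = {1, 4, 5, 8, 9}  B2 = {1, 5, 7, 8, 9}  B3 = {1, 2, 4, 8, 9}  B4 = {1, 3, 5, 8, 9}  B5 = {1, 5, 6, 8, 9}
Tree: B1–B2, B1–B3, B1–B4, B2–B5
Each bag holds 5 vertices, so the decomposition has width 4, which upper-bounds the treewidth. For the lower bound, the 5 vertices {1, 2, 4, 8, 9} are pairwise adjacent, and any tree decomposition puts a clique entirely inside one bag — forcing width ≥ 4. The upper and lower bounds meet at 4, so that is the treewidth.

4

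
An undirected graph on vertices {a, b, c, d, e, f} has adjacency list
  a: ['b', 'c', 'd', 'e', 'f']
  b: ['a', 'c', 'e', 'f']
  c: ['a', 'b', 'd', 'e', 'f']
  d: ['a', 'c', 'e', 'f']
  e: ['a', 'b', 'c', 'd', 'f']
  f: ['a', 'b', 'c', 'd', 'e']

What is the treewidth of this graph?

A width-4 tree decomposition is:
Bags: B1 = {a, c, d, e, f}  B2 = {a, b, c, e, f}
Tree: B1–B2
Each bag holds 5 vertices, so the decomposition has width 4, which upper-bounds the treewidth. Conversely, {a, c, d, e, f} is a clique of size 5, and the vertices of any clique must share a bag in every tree decomposition; so some bag has ≥ 5 vertices and tw(G) ≥ 4. Combining the bounds, tw(G) = 4.

4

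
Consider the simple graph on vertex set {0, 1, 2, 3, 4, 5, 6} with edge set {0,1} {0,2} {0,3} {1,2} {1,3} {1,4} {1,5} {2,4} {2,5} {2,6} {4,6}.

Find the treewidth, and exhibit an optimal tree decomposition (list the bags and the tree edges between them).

Treewidth 2.
Bags: B1 = {1, 2, 4}  B2 = {0, 1, 2}  B3 = {1, 2, 5}  B4 = {0, 1, 3}  B5 = {2, 4, 6}
Tree: B1–B2, B2–B3, B2–B4, B1–B5

The largest bag has 3 vertices, giving width 2; this decomposition certifies tw(G) ≤ 2. On the other hand G contains the 3-clique {0, 1, 2}. A clique must lie in a single bag of any decomposition, so no decomposition can have width below 2. Combining the bounds, tw(G) = 2.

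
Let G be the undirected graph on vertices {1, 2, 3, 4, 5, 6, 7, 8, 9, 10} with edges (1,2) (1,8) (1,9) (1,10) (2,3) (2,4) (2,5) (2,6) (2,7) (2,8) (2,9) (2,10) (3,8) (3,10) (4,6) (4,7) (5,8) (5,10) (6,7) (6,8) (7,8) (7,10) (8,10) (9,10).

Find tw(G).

A width-3 tree decomposition is:
Bags: B1 = {2, 7, 8, 10}  B2 = {2, 6, 7, 8}  B3 = {2, 4, 6, 7}  B4 = {1, 2, 8, 10}  B5 = {1, 2, 9, 10}  B6 = {2, 3, 8, 10}  B7 = {2, 5, 8, 10}
Tree: B1–B2, B2–B3, B1–B4, B4–B5, B4–B6, B6–B7
Every bag has size at most 4, so the width is 4 − 1 = 3 and tw(G) ≤ 3. On the other hand G contains the 4-clique {1, 2, 8, 10}. A clique must lie in a single bag of any decomposition, so no decomposition can have width below 3. Hence tw(G) = 3 exactly.

3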